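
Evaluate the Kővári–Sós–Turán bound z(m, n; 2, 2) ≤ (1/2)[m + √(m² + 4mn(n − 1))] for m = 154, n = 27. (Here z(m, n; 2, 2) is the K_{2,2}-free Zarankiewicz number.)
z(154, 27; 2, 2) ≤ (1/2)[154 + √(154² + 4·154·27·26)] = (1/2)[154 + √456148] = 414.6936

Kővári–Sós–Turán: let r_1, ..., r_154 be the row sums and z = Σ r_i the total number of 1s. Each pair of columns can share at most one row with both entries 1 (else a 2×2 all-ones block appears), so Σ_i C(r_i, 2) ≤ C(27, 2) = 351. By convexity Σ_i C(r_i, 2) ≥ 154·C(z/154, 2) = z(z − 154)/(2·154), giving z² − 154z − 154·27·26 ≤ 0 and hence z ≤ (1/2)[154 + √(23716 + 4·108108)] = (1/2)[154 + √456148] ≈ (1/2)(154 + 675.3873) = 414.6936.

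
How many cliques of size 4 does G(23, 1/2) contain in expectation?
E[# K_4] = C(23, 4) · (1/2)^C(4, 2) = 8855 / 2^6 = 138.359375

For each 4-subset S of vertices (there are C(23, 4) = 8855 such S), let X_S = 1 if S induces a K_4 (all C(4, 2) = 6 edges present). Then P(X_S = 1) = (1/2)^6 = 1/64. By linearity of expectation, E[# K_4] = C(23, 4) · (1/2)^6 = 8855 / 64 = 138.359375.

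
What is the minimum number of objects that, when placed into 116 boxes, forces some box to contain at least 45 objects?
n = (45 − 1)·116 + 1 = 5105

By the generalised pigeonhole principle, to guarantee some box contains ≥ r objects we need more than (r − 1) · k objects total. Threshold: n = (r − 1) · k + 1. With r = 45 and k = 116: n = 44 · 116 + 1 = 5104 + 1 = 5105. For n = 5104 = 44 · 116, we can put exactly 44 objects in every box, avoiding 45 in any single one — so 5105 is tight.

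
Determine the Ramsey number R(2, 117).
R(2, 117) = 117

R(2, k) = k for all k ≥ 2: in a 2-colouring of K_k, either some edge is red (a red K_2) or all edges are blue (a blue K_k). And K_{116} coloured all-blue has no blue K_117, so R(2, 117) > 116. Hence R(2, 117) = 117.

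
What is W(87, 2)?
W(87, 2) = 87 + 1 = 88

A 2-term AP is any pair of integers, so a monochromatic 2-AP exists iff some colour is used at least twice. With 87 colours, the colouring i ↦ i on {1, ..., 87} uses each colour once, avoiding any monochromatic pair, so W(87, 2) > 87. For {1, ..., 88}, pigeonhole forces two integers of the same colour, which form a monochromatic 2-AP. Hence W(87, 2) = 88.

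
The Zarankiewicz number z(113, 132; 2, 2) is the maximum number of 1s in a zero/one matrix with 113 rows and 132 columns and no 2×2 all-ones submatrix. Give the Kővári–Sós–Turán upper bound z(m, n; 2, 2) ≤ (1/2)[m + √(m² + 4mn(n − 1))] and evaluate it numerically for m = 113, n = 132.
z(113, 132; 2, 2) ≤ (1/2)[113 + √(113² + 4·113·132·131)] = (1/2)[113 + √7828753] = 1455.4954

Kővári–Sós–Turán: let r_1, ..., r_113 be the row sums and z = Σ r_i the total number of 1s. Each pair of columns can share at most one row with both entries 1 (else a 2×2 all-ones block appears), so Σ_i C(r_i, 2) ≤ C(132, 2) = 8646. By convexity Σ_i C(r_i, 2) ≥ 113·C(z/113, 2) = z(z − 113)/(2·113), giving z² − 113z − 113·132·131 ≤ 0 and hence z ≤ (1/2)[113 + √(12769 + 4·1953996)] = (1/2)[113 + √7828753] ≈ (1/2)(113 + 2797.9909) = 1455.4954.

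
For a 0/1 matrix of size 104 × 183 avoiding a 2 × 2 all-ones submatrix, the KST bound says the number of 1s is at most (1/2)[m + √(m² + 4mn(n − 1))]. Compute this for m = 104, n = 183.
z(104, 183; 2, 2) ≤ (1/2)[104 + √(104² + 4·104·183·182)] = (1/2)[104 + √13866112] = 1913.8614

Kővári–Sós–Turán: let r_1, ..., r_104 be the row sums and z = Σ r_i the total number of 1s. Each pair of columns can share at most one row with both entries 1 (else a 2×2 all-ones block appears), so Σ_i C(r_i, 2) ≤ C(183, 2) = 16653. By convexity Σ_i C(r_i, 2) ≥ 104·C(z/104, 2) = z(z − 104)/(2·104), giving z² − 104z − 104·183·182 ≤ 0 and hence z ≤ (1/2)[104 + √(10816 + 4·3463824)] = (1/2)[104 + √13866112] ≈ (1/2)(104 + 3723.7229) = 1913.8614.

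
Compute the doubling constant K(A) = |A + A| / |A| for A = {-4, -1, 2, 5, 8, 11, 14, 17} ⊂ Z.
K = |A + A| / |A| = 15/8

Enumerate A + A = {a + b : a, b ∈ A}. With |A| = 8, there are |A|^2 = 64 ordered sum pairs; collecting distinct values, A + A = {-8, -5, -2, 1, 4, 7, 10, 13, 16, 19, 22, 25, 28, 31, 34}, so |A + A| = 15. Thus K = 15/8. Here |A + A| = 2|A| − 1 = 15, the minimum possible — so K = 15/8 is minimal, which holds iff A is an arithmetic progression.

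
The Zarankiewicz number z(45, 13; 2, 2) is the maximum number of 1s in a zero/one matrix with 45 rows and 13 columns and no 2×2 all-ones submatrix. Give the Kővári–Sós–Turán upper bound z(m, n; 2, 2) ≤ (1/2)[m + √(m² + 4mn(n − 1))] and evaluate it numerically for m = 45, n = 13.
z(45, 13; 2, 2) ≤ (1/2)[45 + √(45² + 4·45·13·12)] = (1/2)[45 + √30105] = 109.254

Kővári–Sós–Turán: let r_1, ..., r_45 be the row sums and z = Σ r_i the total number of 1s. Each pair of columns can share at most one row with both entries 1 (else a 2×2 all-ones block appears), so Σ_i C(r_i, 2) ≤ C(13, 2) = 78. By convexity Σ_i C(r_i, 2) ≥ 45·C(z/45, 2) = z(z − 45)/(2·45), giving z² − 45z − 45·13·12 ≤ 0 and hence z ≤ (1/2)[45 + √(2025 + 4·7020)] = (1/2)[45 + √30105] ≈ (1/2)(45 + 173.5079) = 109.254.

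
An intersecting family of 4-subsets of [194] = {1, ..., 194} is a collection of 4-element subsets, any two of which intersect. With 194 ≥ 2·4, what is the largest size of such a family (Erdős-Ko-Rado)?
max |F| = C(193, 3) = 1179616

The Erdős-Ko-Rado theorem states: for n ≥ 2k, an intersecting family of k-subsets of an n-element set has size at most C(n − 1, k − 1), with equality for 'star' families {A ⊆ [n] : |A| = k, i ∈ A} (fix an element i). For n = 194, k = 4: C(193, 3) = 1179616.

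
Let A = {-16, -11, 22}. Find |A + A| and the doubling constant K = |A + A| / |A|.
K = |A + A| / |A| = 6/3 = 2

Enumerate A + A = {a + b : a, b ∈ A}. With |A| = 3, there are |A|^2 = 9 ordered sum pairs; collecting distinct values, A + A = {-32, -27, -22, 6, 11, 44}, so |A + A| = 6. Thus K = 6/3 = 2. For comparison, the minimum possible |A + A| over all 3-element sets is 2·3 − 1 = 5 (so min K = 5/3), attained only by arithmetic progressions.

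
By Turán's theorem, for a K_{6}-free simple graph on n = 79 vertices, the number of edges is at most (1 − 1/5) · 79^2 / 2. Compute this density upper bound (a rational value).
Turán density bound = (4/5) · 79^2/2 = 12482/5 ≈ 2496.4

Turán's theorem: ex(n, K_{r+1}) is achieved by the complete r-partite Turán graph T(n, r) with parts as balanced as possible, and is at most (1 − 1/r) · n^2/2. For r = 5, n = 79: the density bound is (4/5) · 6241/2 = 12482/5 ≈ 2496.4. The integer-valued extremum is e(T(79, 5)) = 2496, which is strictly less than the density bound 12482/5 since 5 ∤ 79 (the parts of T(79, 5) cannot all be equal).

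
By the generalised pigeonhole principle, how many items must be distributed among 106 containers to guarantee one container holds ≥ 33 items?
n = (33 − 1)·106 + 1 = 3393

By the generalised pigeonhole principle, to guarantee some box contains ≥ r objects we need more than (r − 1) · k objects total. Threshold: n = (r − 1) · k + 1. With r = 33 and k = 106: n = 32 · 106 + 1 = 3392 + 1 = 3393. For n = 3392 = 32 · 106, we can put exactly 32 objects in every box, avoiding 33 in any single one — so 3393 is tight.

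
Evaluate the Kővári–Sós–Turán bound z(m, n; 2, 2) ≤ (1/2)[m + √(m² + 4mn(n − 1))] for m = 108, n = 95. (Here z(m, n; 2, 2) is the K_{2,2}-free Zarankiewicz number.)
z(108, 95; 2, 2) ≤ (1/2)[108 + √(108² + 4·108·95·94)] = (1/2)[108 + √3869424] = 1037.5426

Kővári–Sós–Turán: let r_1, ..., r_108 be the row sums and z = Σ r_i the total number of 1s. Each pair of columns can share at most one row with both entries 1 (else a 2×2 all-ones block appears), so Σ_i C(r_i, 2) ≤ C(95, 2) = 4465. By convexity Σ_i C(r_i, 2) ≥ 108·C(z/108, 2) = z(z − 108)/(2·108), giving z² − 108z − 108·95·94 ≤ 0 and hence z ≤ (1/2)[108 + √(11664 + 4·964440)] = (1/2)[108 + √3869424] ≈ (1/2)(108 + 1967.0852) = 1037.5426.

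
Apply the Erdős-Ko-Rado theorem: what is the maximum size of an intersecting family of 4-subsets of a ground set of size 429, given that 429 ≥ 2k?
max |F| = C(428, 3) = 12975676

The Erdős-Ko-Rado theorem states: for n ≥ 2k, an intersecting family of k-subsets of an n-element set has size at most C(n − 1, k − 1), with equality for 'star' families {A ⊆ [n] : |A| = k, i ∈ A} (fix an element i). For n = 429, k = 4: C(428, 3) = 12975676.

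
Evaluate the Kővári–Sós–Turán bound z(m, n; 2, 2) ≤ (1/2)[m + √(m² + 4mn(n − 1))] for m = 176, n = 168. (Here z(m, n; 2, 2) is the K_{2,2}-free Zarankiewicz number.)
z(176, 168; 2, 2) ≤ (1/2)[176 + √(176² + 4·176·168·167)] = (1/2)[176 + √19782400] = 2311.8705

Kővári–Sós–Turán: let r_1, ..., r_176 be the row sums and z = Σ r_i the total number of 1s. Each pair of columns can share at most one row with both entries 1 (else a 2×2 all-ones block appears), so Σ_i C(r_i, 2) ≤ C(168, 2) = 14028. By convexity Σ_i C(r_i, 2) ≥ 176·C(z/176, 2) = z(z − 176)/(2·176), giving z² − 176z − 176·168·167 ≤ 0 and hence z ≤ (1/2)[176 + √(30976 + 4·4937856)] = (1/2)[176 + √19782400] ≈ (1/2)(176 + 4447.741) = 2311.8705.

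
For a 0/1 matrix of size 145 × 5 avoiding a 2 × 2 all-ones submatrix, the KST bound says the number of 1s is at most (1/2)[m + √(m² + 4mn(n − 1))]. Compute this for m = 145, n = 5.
z(145, 5; 2, 2) ≤ (1/2)[145 + √(145² + 4·145·5·4)] = (1/2)[145 + √32625] = 162.812

Kővári–Sós–Turán: let r_1, ..., r_145 be the row sums and z = Σ r_i the total number of 1s. Each pair of columns can share at most one row with both entries 1 (else a 2×2 all-ones block appears), so Σ_i C(r_i, 2) ≤ C(5, 2) = 10. By convexity Σ_i C(r_i, 2) ≥ 145·C(z/145, 2) = z(z − 145)/(2·145), giving z² − 145z − 145·5·4 ≤ 0 and hence z ≤ (1/2)[145 + √(21025 + 4·2900)] = (1/2)[145 + √32625] ≈ (1/2)(145 + 180.6239) = 162.812.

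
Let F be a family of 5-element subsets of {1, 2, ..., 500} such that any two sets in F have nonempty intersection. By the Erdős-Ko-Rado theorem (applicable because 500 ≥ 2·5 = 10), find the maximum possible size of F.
max |F| = C(499, 4) = 2552446876

Erdős-Ko-Rado (1961): when n ≥ 2k, max |F| = C(n−1, k−1). The bound is attained by the star {A : i ∈ A} for any fixed i ∈ [n]. Here C(500−1, 5−1) = C(499, 4) = 2552446876.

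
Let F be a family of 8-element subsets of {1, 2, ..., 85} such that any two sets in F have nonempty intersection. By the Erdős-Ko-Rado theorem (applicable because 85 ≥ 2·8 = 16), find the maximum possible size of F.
max |F| = C(84, 7) = 4529365776

The Erdős-Ko-Rado theorem states: for n ≥ 2k, an intersecting family of k-subsets of an n-element set has size at most C(n − 1, k − 1), with equality for 'star' families {A ⊆ [n] : |A| = k, i ∈ A} (fix an element i). For n = 85, k = 8: C(84, 7) = 4529365776.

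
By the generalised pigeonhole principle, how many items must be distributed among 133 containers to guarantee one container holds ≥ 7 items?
n = (7 − 1)·133 + 1 = 799

By the generalised pigeonhole principle, to guarantee some box contains ≥ r objects we need more than (r − 1) · k objects total. Threshold: n = (r − 1) · k + 1. With r = 7 and k = 133: n = 6 · 133 + 1 = 798 + 1 = 799. For n = 798 = 6 · 133, we can put exactly 6 objects in every box, avoiding 7 in any single one — so 799 is tight.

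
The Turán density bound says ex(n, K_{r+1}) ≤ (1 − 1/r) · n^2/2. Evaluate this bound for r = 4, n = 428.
Turán density bound = (3/4) · 428^2/2 = 68694

Turán's theorem: ex(n, K_{r+1}) is achieved by the complete r-partite Turán graph T(n, r) with parts as balanced as possible, and is at most (1 − 1/r) · n^2/2. For r = 4, n = 428: the density bound is (3/4) · 183184/2 = 68694. Since 4 ∣ 428, the Turán graph T(428, 4) has parts of equal size 107, and its edge count e(T(428, 4)) = 68694 attains the density bound exactly.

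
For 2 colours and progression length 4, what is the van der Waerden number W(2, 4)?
W(2, 4) = 35

W(2, 4) = 35. The lower bound W(2, 4) > 34 comes from an explicit good 2-colouring of [1, 34]; the upper bound W(2, 4) ≤ 35 was verified by exhaustive search over 2-colourings of [1, 35].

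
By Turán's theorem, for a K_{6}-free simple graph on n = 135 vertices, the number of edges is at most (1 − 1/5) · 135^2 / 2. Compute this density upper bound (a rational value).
Turán density bound = (4/5) · 135^2/2 = 7290

Turán's theorem: ex(n, K_{r+1}) is achieved by the complete r-partite Turán graph T(n, r) with parts as balanced as possible, and is at most (1 − 1/r) · n^2/2. For r = 5, n = 135: the density bound is (4/5) · 18225/2 = 7290. Since 5 ∣ 135, the Turán graph T(135, 5) has parts of equal size 27, and its edge count e(T(135, 5)) = 7290 attains the density bound exactly.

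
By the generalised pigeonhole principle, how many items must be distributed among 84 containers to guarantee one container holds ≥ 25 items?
n = (25 − 1)·84 + 1 = 2017

By the generalised pigeonhole principle, to guarantee some box contains ≥ r objects we need more than (r − 1) · k objects total. Threshold: n = (r − 1) · k + 1. With r = 25 and k = 84: n = 24 · 84 + 1 = 2016 + 1 = 2017. For n = 2016 = 24 · 84, we can put exactly 24 objects in every box, avoiding 25 in any single one — so 2017 is tight.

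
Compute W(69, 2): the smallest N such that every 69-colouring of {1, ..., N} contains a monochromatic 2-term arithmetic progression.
W(69, 2) = 69 + 1 = 70

A 2-term AP is any pair of integers, so a monochromatic 2-AP exists iff some colour is used at least twice. With 69 colours, the colouring i ↦ i on {1, ..., 69} uses each colour once, avoiding any monochromatic pair, so W(69, 2) > 69. For {1, ..., 70}, pigeonhole forces two integers of the same colour, which form a monochromatic 2-AP. Hence W(69, 2) = 70.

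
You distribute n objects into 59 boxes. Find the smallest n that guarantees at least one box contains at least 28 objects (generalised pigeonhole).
n = (28 − 1)·59 + 1 = 1594

By the generalised pigeonhole principle, to guarantee some box contains ≥ r objects we need more than (r − 1) · k objects total. Threshold: n = (r − 1) · k + 1. With r = 28 and k = 59: n = 27 · 59 + 1 = 1593 + 1 = 1594. For n = 1593 = 27 · 59, we can put exactly 27 objects in every box, avoiding 28 in any single one — so 1594 is tight.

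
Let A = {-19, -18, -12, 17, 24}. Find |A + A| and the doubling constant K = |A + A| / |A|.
K = |A + A| / |A| = 14/5

Enumerate A + A = {a + b : a, b ∈ A}. With |A| = 5, there are |A|^2 = 25 ordered sum pairs; collecting distinct values, A + A = {-38, -37, -36, -31, -30, -24, -2, -1, 5, 6, 12, 34, 41, 48}, so |A + A| = 14. Thus K = 14/5. For comparison, the minimum possible |A + A| over all 5-element sets is 2·5 − 1 = 9 (so min K = 9/5), attained only by arithmetic progressions.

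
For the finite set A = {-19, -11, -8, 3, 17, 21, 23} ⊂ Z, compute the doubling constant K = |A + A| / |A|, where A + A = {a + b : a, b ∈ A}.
K = |A + A| / |A| = 26/7

Enumerate A + A = {a + b : a, b ∈ A}. With |A| = 7, there are |A|^2 = 49 ordered sum pairs; collecting distinct values, A + A = {-38, -30, -27, -22, -19, -16, -8, -5, -2, 2, 4, 6, 9, 10, 12, 13, 15, 20, 24, 26, 34, 38, 40, 42, 44, 46}, so |A + A| = 26. Thus K = 26/7. For comparison, the minimum possible |A + A| over all 7-element sets is 2·7 − 1 = 13 (so min K = 13/7), attained only by arithmetic progressions.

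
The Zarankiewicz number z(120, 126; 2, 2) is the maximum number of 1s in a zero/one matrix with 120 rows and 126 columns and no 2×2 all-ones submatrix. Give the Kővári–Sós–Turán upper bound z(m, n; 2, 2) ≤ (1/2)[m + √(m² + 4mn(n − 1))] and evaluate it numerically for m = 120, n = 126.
z(120, 126; 2, 2) ≤ (1/2)[120 + √(120² + 4·120·126·125)] = (1/2)[120 + √7574400] = 1436.0814

Kővári–Sós–Turán: let r_1, ..., r_120 be the row sums and z = Σ r_i the total number of 1s. Each pair of columns can share at most one row with both entries 1 (else a 2×2 all-ones block appears), so Σ_i C(r_i, 2) ≤ C(126, 2) = 7875. By convexity Σ_i C(r_i, 2) ≥ 120·C(z/120, 2) = z(z − 120)/(2·120), giving z² − 120z − 120·126·125 ≤ 0 and hence z ≤ (1/2)[120 + √(14400 + 4·1890000)] = (1/2)[120 + √7574400] ≈ (1/2)(120 + 2752.1628) = 1436.0814.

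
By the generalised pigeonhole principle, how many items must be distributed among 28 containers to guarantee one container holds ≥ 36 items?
n = (36 − 1)·28 + 1 = 981

By the generalised pigeonhole principle, to guarantee some box contains ≥ r objects we need more than (r − 1) · k objects total. Threshold: n = (r − 1) · k + 1. With r = 36 and k = 28: n = 35 · 28 + 1 = 980 + 1 = 981. For n = 980 = 35 · 28, we can put exactly 35 objects in every box, avoiding 36 in any single one — so 981 is tight.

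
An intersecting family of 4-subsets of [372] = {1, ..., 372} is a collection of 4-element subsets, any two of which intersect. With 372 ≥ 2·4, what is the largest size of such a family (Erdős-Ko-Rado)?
max |F| = C(371, 3) = 8442105

The Erdős-Ko-Rado theorem states: for n ≥ 2k, an intersecting family of k-subsets of an n-element set has size at most C(n − 1, k − 1), with equality for 'star' families {A ⊆ [n] : |A| = k, i ∈ A} (fix an element i). For n = 372, k = 4: C(371, 3) = 8442105.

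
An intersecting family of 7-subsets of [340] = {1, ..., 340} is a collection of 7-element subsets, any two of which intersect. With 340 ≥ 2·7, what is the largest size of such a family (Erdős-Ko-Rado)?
max |F| = C(339, 6) = 2016249878188

The Erdős-Ko-Rado theorem states: for n ≥ 2k, an intersecting family of k-subsets of an n-element set has size at most C(n − 1, k − 1), with equality for 'star' families {A ⊆ [n] : |A| = k, i ∈ A} (fix an element i). For n = 340, k = 7: C(339, 6) = 2016249878188.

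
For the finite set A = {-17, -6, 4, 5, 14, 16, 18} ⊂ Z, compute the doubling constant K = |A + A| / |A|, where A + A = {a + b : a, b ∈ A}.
K = |A + A| / |A| = 23/7

Enumerate A + A = {a + b : a, b ∈ A}. With |A| = 7, there are |A|^2 = 49 ordered sum pairs; collecting distinct values, A + A = {-34, -23, -13, -12, -3, -2, -1, 1, 8, 9, 10, 12, 18, 19, 20, 21, 22, 23, 28, 30, 32, 34, 36}, so |A + A| = 23. Thus K = 23/7. For comparison, the minimum possible |A + A| over all 7-element sets is 2·7 − 1 = 13 (so min K = 13/7), attained only by arithmetic progressions.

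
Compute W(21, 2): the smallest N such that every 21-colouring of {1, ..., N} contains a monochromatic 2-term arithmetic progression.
W(21, 2) = 21 + 1 = 22

A 2-term AP is any pair of integers, so a monochromatic 2-AP exists iff some colour is used at least twice. With 21 colours, the colouring i ↦ i on {1, ..., 21} uses each colour once, avoiding any monochromatic pair, so W(21, 2) > 21. For {1, ..., 22}, pigeonhole forces two integers of the same colour, which form a monochromatic 2-AP. Hence W(21, 2) = 22.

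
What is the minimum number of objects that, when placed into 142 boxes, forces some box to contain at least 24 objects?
n = (24 − 1)·142 + 1 = 3267

By the generalised pigeonhole principle, to guarantee some box contains ≥ r objects we need more than (r − 1) · k objects total. Threshold: n = (r − 1) · k + 1. With r = 24 and k = 142: n = 23 · 142 + 1 = 3266 + 1 = 3267. For n = 3266 = 23 · 142, we can put exactly 23 objects in every box, avoiding 24 in any single one — so 3267 is tight.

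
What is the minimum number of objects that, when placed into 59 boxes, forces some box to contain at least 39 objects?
n = (39 − 1)·59 + 1 = 2243

By the generalised pigeonhole principle, to guarantee some box contains ≥ r objects we need more than (r − 1) · k objects total. Threshold: n = (r − 1) · k + 1. With r = 39 and k = 59: n = 38 · 59 + 1 = 2242 + 1 = 2243. For n = 2242 = 38 · 59, we can put exactly 38 objects in every box, avoiding 39 in any single one — so 2243 is tight.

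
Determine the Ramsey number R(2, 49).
R(2, 49) = 49

R(2, k) = k for all k ≥ 2: in a 2-colouring of K_k, either some edge is red (a red K_2) or all edges are blue (a blue K_k). And K_{48} coloured all-blue has no blue K_49, so R(2, 49) > 48. Hence R(2, 49) = 49.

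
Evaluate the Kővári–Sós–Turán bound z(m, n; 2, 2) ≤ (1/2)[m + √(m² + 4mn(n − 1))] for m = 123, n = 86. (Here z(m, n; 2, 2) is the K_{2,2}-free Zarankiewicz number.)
z(123, 86; 2, 2) ≤ (1/2)[123 + √(123² + 4·123·86·85)] = (1/2)[123 + √3611649] = 1011.7169

Kővári–Sós–Turán: let r_1, ..., r_123 be the row sums and z = Σ r_i the total number of 1s. Each pair of columns can share at most one row with both entries 1 (else a 2×2 all-ones block appears), so Σ_i C(r_i, 2) ≤ C(86, 2) = 3655. By convexity Σ_i C(r_i, 2) ≥ 123·C(z/123, 2) = z(z − 123)/(2·123), giving z² − 123z − 123·86·85 ≤ 0 and hence z ≤ (1/2)[123 + √(15129 + 4·899130)] = (1/2)[123 + √3611649] ≈ (1/2)(123 + 1900.4339) = 1011.7169.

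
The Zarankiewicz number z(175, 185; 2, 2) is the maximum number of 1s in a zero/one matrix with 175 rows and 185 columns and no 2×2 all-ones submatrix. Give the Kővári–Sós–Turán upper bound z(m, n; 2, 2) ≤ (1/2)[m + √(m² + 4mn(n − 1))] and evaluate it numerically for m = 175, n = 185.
z(175, 185; 2, 2) ≤ (1/2)[175 + √(175² + 4·175·185·184)] = (1/2)[175 + √23858625] = 2529.7646

Kővári–Sós–Turán: let r_1, ..., r_175 be the row sums and z = Σ r_i the total number of 1s. Each pair of columns can share at most one row with both entries 1 (else a 2×2 all-ones block appears), so Σ_i C(r_i, 2) ≤ C(185, 2) = 17020. By convexity Σ_i C(r_i, 2) ≥ 175·C(z/175, 2) = z(z − 175)/(2·175), giving z² − 175z − 175·185·184 ≤ 0 and hence z ≤ (1/2)[175 + √(30625 + 4·5957000)] = (1/2)[175 + √23858625] ≈ (1/2)(175 + 4884.5291) = 2529.7646.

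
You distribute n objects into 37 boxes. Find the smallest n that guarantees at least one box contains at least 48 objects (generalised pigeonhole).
n = (48 − 1)·37 + 1 = 1740

By the generalised pigeonhole principle, to guarantee some box contains ≥ r objects we need more than (r − 1) · k objects total. Threshold: n = (r − 1) · k + 1. With r = 48 and k = 37: n = 47 · 37 + 1 = 1739 + 1 = 1740. For n = 1739 = 47 · 37, we can put exactly 47 objects in every box, avoiding 48 in any single one — so 1740 is tight.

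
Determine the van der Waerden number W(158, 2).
W(158, 2) = 158 + 1 = 159

A 2-term AP is any pair of integers, so a monochromatic 2-AP exists iff some colour is used at least twice. With 158 colours, the colouring i ↦ i on {1, ..., 158} uses each colour once, avoiding any monochromatic pair, so W(158, 2) > 158. For {1, ..., 159}, pigeonhole forces two integers of the same colour, which form a monochromatic 2-AP. Hence W(158, 2) = 159.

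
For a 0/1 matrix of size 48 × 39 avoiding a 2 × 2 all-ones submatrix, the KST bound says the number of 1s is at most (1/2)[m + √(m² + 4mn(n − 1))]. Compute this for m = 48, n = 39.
z(48, 39; 2, 2) ≤ (1/2)[48 + √(48² + 4·48·39·38)] = (1/2)[48 + √286848] = 291.791

Kővári–Sós–Turán: let r_1, ..., r_48 be the row sums and z = Σ r_i the total number of 1s. Each pair of columns can share at most one row with both entries 1 (else a 2×2 all-ones block appears), so Σ_i C(r_i, 2) ≤ C(39, 2) = 741. By convexity Σ_i C(r_i, 2) ≥ 48·C(z/48, 2) = z(z − 48)/(2·48), giving z² − 48z − 48·39·38 ≤ 0 and hence z ≤ (1/2)[48 + √(2304 + 4·71136)] = (1/2)[48 + √286848] ≈ (1/2)(48 + 535.5819) = 291.791.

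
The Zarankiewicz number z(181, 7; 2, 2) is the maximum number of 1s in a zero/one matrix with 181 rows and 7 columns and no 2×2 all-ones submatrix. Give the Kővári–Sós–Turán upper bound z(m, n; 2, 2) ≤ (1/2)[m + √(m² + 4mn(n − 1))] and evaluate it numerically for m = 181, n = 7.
z(181, 7; 2, 2) ≤ (1/2)[181 + √(181² + 4·181·7·6)] = (1/2)[181 + √63169] = 216.1672

Kővári–Sós–Turán: let r_1, ..., r_181 be the row sums and z = Σ r_i the total number of 1s. Each pair of columns can share at most one row with both entries 1 (else a 2×2 all-ones block appears), so Σ_i C(r_i, 2) ≤ C(7, 2) = 21. By convexity Σ_i C(r_i, 2) ≥ 181·C(z/181, 2) = z(z − 181)/(2·181), giving z² − 181z − 181·7·6 ≤ 0 and hence z ≤ (1/2)[181 + √(32761 + 4·7602)] = (1/2)[181 + √63169] ≈ (1/2)(181 + 251.3344) = 216.1672.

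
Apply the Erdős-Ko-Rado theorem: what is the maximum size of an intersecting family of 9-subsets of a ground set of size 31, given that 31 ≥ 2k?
max |F| = C(30, 8) = 5852925

Erdős-Ko-Rado (1961): when n ≥ 2k, max |F| = C(n−1, k−1). The bound is attained by the star {A : i ∈ A} for any fixed i ∈ [n]. Here C(31−1, 9−1) = C(30, 8) = 5852925.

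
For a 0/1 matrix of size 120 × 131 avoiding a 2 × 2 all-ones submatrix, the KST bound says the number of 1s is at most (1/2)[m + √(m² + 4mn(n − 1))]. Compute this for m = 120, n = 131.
z(120, 131; 2, 2) ≤ (1/2)[120 + √(120² + 4·120·131·130)] = (1/2)[120 + √8188800] = 1490.804

Kővári–Sós–Turán: let r_1, ..., r_120 be the row sums and z = Σ r_i the total number of 1s. Each pair of columns can share at most one row with both entries 1 (else a 2×2 all-ones block appears), so Σ_i C(r_i, 2) ≤ C(131, 2) = 8515. By convexity Σ_i C(r_i, 2) ≥ 120·C(z/120, 2) = z(z − 120)/(2·120), giving z² − 120z − 120·131·130 ≤ 0 and hence z ≤ (1/2)[120 + √(14400 + 4·2043600)] = (1/2)[120 + √8188800] ≈ (1/2)(120 + 2861.6079) = 1490.804.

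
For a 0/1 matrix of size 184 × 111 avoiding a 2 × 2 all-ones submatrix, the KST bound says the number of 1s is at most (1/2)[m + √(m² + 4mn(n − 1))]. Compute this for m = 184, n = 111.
z(184, 111; 2, 2) ≤ (1/2)[184 + √(184² + 4·184·111·110)] = (1/2)[184 + √9020416] = 1593.7004

Kővári–Sós–Turán: let r_1, ..., r_184 be the row sums and z = Σ r_i the total number of 1s. Each pair of columns can share at most one row with both entries 1 (else a 2×2 all-ones block appears), so Σ_i C(r_i, 2) ≤ C(111, 2) = 6105. By convexity Σ_i C(r_i, 2) ≥ 184·C(z/184, 2) = z(z − 184)/(2·184), giving z² − 184z − 184·111·110 ≤ 0 and hence z ≤ (1/2)[184 + √(33856 + 4·2246640)] = (1/2)[184 + √9020416] ≈ (1/2)(184 + 3003.4007) = 1593.7004.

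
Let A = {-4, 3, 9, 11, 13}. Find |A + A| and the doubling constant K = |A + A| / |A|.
K = |A + A| / |A| = 14/5

Enumerate A + A = {a + b : a, b ∈ A}. With |A| = 5, there are |A|^2 = 25 ordered sum pairs; collecting distinct values, A + A = {-8, -1, 5, 6, 7, 9, 12, 14, 16, 18, 20, 22, 24, 26}, so |A + A| = 14. Thus K = 14/5. For comparison, the minimum possible |A + A| over all 5-element sets is 2·5 − 1 = 9 (so min K = 9/5), attained only by arithmetic progressions.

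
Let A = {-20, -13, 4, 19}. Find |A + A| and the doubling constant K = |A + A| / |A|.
K = |A + A| / |A| = 10/4 = 5/2

Enumerate A + A = {a + b : a, b ∈ A}. With |A| = 4, there are |A|^2 = 16 ordered sum pairs; collecting distinct values, A + A = {-40, -33, -26, -16, -9, -1, 6, 8, 23, 38}, so |A + A| = 10. Thus K = 10/4 = 5/2. For comparison, the minimum possible |A + A| over all 4-element sets is 2·4 − 1 = 7 (so min K = 7/4), attained only by arithmetic progressions.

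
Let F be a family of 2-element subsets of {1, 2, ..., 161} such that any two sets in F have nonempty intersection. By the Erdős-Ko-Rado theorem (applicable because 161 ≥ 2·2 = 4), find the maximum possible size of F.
max |F| = C(160, 1) = 160

The Erdős-Ko-Rado theorem states: for n ≥ 2k, an intersecting family of k-subsets of an n-element set has size at most C(n − 1, k − 1), with equality for 'star' families {A ⊆ [n] : |A| = k, i ∈ A} (fix an element i). For n = 161, k = 2: C(160, 1) = 160.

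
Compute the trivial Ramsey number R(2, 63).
R(2, 63) = 63

R(2, k) = k for all k ≥ 2: in a 2-colouring of K_k, either some edge is red (a red K_2) or all edges are blue (a blue K_k). And K_{62} coloured all-blue has no blue K_63, so R(2, 63) > 62. Hence R(2, 63) = 63.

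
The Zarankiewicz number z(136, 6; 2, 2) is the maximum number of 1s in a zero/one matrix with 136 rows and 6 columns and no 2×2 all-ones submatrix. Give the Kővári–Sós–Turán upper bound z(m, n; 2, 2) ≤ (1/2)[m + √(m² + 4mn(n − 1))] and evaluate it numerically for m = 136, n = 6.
z(136, 6; 2, 2) ≤ (1/2)[136 + √(136² + 4·136·6·5)] = (1/2)[136 + √34816] = 161.2952

Kővári–Sós–Turán: let r_1, ..., r_136 be the row sums and z = Σ r_i the total number of 1s. Each pair of columns can share at most one row with both entries 1 (else a 2×2 all-ones block appears), so Σ_i C(r_i, 2) ≤ C(6, 2) = 15. By convexity Σ_i C(r_i, 2) ≥ 136·C(z/136, 2) = z(z − 136)/(2·136), giving z² − 136z − 136·6·5 ≤ 0 and hence z ≤ (1/2)[136 + √(18496 + 4·4080)] = (1/2)[136 + √34816] ≈ (1/2)(136 + 186.5905) = 161.2952.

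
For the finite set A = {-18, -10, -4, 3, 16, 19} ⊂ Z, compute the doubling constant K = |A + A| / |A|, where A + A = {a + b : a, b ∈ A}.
K = |A + A| / |A| = 20/6 = 10/3

Enumerate A + A = {a + b : a, b ∈ A}. With |A| = 6, there are |A|^2 = 36 ordered sum pairs; collecting distinct values, A + A = {-36, -28, -22, -20, -15, -14, -8, -7, -2, -1, 1, 6, 9, 12, 15, 19, 22, 32, 35, 38}, so |A + A| = 20. Thus K = 20/6 = 10/3. For comparison, the minimum possible |A + A| over all 6-element sets is 2·6 − 1 = 11 (so min K = 11/6), attained only by arithmetic progressions.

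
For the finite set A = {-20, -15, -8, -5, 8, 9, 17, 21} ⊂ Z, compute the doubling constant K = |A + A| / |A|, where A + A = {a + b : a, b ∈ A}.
K = |A + A| / |A| = 34/8 = 17/4

Enumerate A + A = {a + b : a, b ∈ A}. With |A| = 8, there are |A|^2 = 64 ordered sum pairs; collecting distinct values, A + A = {-40, -35, -30, -28, -25, -23, -20, -16, -13, -12, -11, -10, -7, -6, -3, 0, 1, 2, 3, 4, 6, 9, 12, 13, 16, 17, 18, 25, 26, 29, 30, 34, 38, 42}, so |A + A| = 34. Thus K = 34/8 = 17/4. For comparison, the minimum possible |A + A| over all 8-element sets is 2·8 − 1 = 15 (so min K = 15/8), attained only by arithmetic progressions.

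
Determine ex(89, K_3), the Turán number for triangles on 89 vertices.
ex(89, K_3) = ⌊89^2/4⌋ = 1980

Mantel (1907): a triangle-free graph on n vertices has at most ⌊n^2/4⌋ edges, with equality for the complete bipartite graph K_{⌊n/2⌋, ⌈n/2⌉}. For n = 89: ⌊89^2/4⌋ = ⌊7921/4⌋ = 1980. The extremal graph is K_{44, 45}, which has 44·45 = 1980 edges.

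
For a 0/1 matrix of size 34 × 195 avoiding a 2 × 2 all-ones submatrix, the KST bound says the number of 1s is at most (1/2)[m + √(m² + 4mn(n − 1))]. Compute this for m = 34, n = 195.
z(34, 195; 2, 2) ≤ (1/2)[34 + √(34² + 4·34·195·194)] = (1/2)[34 + √5146036] = 1151.2438

Kővári–Sós–Turán: let r_1, ..., r_34 be the row sums and z = Σ r_i the total number of 1s. Each pair of columns can share at most one row with both entries 1 (else a 2×2 all-ones block appears), so Σ_i C(r_i, 2) ≤ C(195, 2) = 18915. By convexity Σ_i C(r_i, 2) ≥ 34·C(z/34, 2) = z(z − 34)/(2·34), giving z² − 34z − 34·195·194 ≤ 0 and hence z ≤ (1/2)[34 + √(1156 + 4·1286220)] = (1/2)[34 + √5146036] ≈ (1/2)(34 + 2268.4876) = 1151.2438.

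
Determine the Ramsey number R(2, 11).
R(2, 11) = 11

R(2, k) = k for all k ≥ 2: in a 2-colouring of K_k, either some edge is red (a red K_2) or all edges are blue (a blue K_k). And K_{10} coloured all-blue has no blue K_11, so R(2, 11) > 10. Hence R(2, 11) = 11.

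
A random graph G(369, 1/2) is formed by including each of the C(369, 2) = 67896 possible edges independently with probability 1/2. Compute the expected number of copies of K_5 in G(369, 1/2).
E[# K_5] = C(369, 5) · (1/2)^C(5, 2) = 55479552948 / 2^10 = 13869888237/256 ≈ 54179250.925781

For each 5-subset S of vertices (there are C(369, 5) = 55479552948 such S), let X_S = 1 if S induces a K_5 (all C(5, 2) = 10 edges present). Then P(X_S = 1) = (1/2)^10 = 1/1024. By linearity of expectation, E[# K_5] = C(369, 5) · (1/2)^10 = 55479552948 / 1024 = 13869888237/256 ≈ 54179250.925781.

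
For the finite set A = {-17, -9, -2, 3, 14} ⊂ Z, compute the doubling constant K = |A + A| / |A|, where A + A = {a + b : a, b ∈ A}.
K = |A + A| / |A| = 15/5 = 3

Enumerate A + A = {a + b : a, b ∈ A}. With |A| = 5, there are |A|^2 = 25 ordered sum pairs; collecting distinct values, A + A = {-34, -26, -19, -18, -14, -11, -6, -4, -3, 1, 5, 6, 12, 17, 28}, so |A + A| = 15. Thus K = 15/5 = 3. For comparison, the minimum possible |A + A| over all 5-element sets is 2·5 − 1 = 9 (so min K = 9/5), attained only by arithmetic progressions.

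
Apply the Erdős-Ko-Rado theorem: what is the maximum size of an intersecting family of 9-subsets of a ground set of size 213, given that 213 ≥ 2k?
max |F| = C(212, 8) = 88535640906570

The Erdős-Ko-Rado theorem states: for n ≥ 2k, an intersecting family of k-subsets of an n-element set has size at most C(n − 1, k − 1), with equality for 'star' families {A ⊆ [n] : |A| = k, i ∈ A} (fix an element i). For n = 213, k = 9: C(212, 8) = 88535640906570.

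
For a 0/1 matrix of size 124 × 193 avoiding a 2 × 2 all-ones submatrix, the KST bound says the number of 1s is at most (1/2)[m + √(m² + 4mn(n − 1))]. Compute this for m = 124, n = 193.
z(124, 193; 2, 2) ≤ (1/2)[124 + √(124² + 4·124·193·192)] = (1/2)[124 + √18395152] = 2206.4785

Kővári–Sós–Turán: let r_1, ..., r_124 be the row sums and z = Σ r_i the total number of 1s. Each pair of columns can share at most one row with both entries 1 (else a 2×2 all-ones block appears), so Σ_i C(r_i, 2) ≤ C(193, 2) = 18528. By convexity Σ_i C(r_i, 2) ≥ 124·C(z/124, 2) = z(z − 124)/(2·124), giving z² − 124z − 124·193·192 ≤ 0 and hence z ≤ (1/2)[124 + √(15376 + 4·4594944)] = (1/2)[124 + √18395152] ≈ (1/2)(124 + 4288.957) = 2206.4785.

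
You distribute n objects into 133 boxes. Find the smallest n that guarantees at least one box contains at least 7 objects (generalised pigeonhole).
n = (7 − 1)·133 + 1 = 799

By the generalised pigeonhole principle, to guarantee some box contains ≥ r objects we need more than (r − 1) · k objects total. Threshold: n = (r − 1) · k + 1. With r = 7 and k = 133: n = 6 · 133 + 1 = 798 + 1 = 799. For n = 798 = 6 · 133, we can put exactly 6 objects in every box, avoiding 7 in any single one — so 799 is tight.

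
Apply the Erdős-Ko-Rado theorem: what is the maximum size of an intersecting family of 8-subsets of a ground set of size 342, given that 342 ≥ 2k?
max |F| = C(341, 7) = 99984606876440

The Erdős-Ko-Rado theorem states: for n ≥ 2k, an intersecting family of k-subsets of an n-element set has size at most C(n − 1, k − 1), with equality for 'star' families {A ⊆ [n] : |A| = k, i ∈ A} (fix an element i). For n = 342, k = 8: C(341, 7) = 99984606876440.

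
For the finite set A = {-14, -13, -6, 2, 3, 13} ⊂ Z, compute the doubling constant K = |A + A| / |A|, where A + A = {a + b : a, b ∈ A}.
K = |A + A| / |A| = 19/6

Enumerate A + A = {a + b : a, b ∈ A}. With |A| = 6, there are |A|^2 = 36 ordered sum pairs; collecting distinct values, A + A = {-28, -27, -26, -20, -19, -12, -11, -10, -4, -3, -1, 0, 4, 5, 6, 7, 15, 16, 26}, so |A + A| = 19. Thus K = 19/6. For comparison, the minimum possible |A + A| over all 6-element sets is 2·6 − 1 = 11 (so min K = 11/6), attained only by arithmetic progressions.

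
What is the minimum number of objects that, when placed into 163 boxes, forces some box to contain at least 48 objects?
n = (48 − 1)·163 + 1 = 7662

By the generalised pigeonhole principle, to guarantee some box contains ≥ r objects we need more than (r − 1) · k objects total. Threshold: n = (r − 1) · k + 1. With r = 48 and k = 163: n = 47 · 163 + 1 = 7661 + 1 = 7662. For n = 7661 = 47 · 163, we can put exactly 47 objects in every box, avoiding 48 in any single one — so 7662 is tight.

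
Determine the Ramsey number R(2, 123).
R(2, 123) = 123

R(2, k) = k for all k ≥ 2: in a 2-colouring of K_k, either some edge is red (a red K_2) or all edges are blue (a blue K_k). And K_{122} coloured all-blue has no blue K_123, so R(2, 123) > 122. Hence R(2, 123) = 123.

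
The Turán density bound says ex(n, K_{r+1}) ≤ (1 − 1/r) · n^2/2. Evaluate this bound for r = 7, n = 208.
Turán density bound = (6/7) · 208^2/2 = 129792/7 ≈ 18541.7143

Turán's theorem: ex(n, K_{r+1}) is achieved by the complete r-partite Turán graph T(n, r) with parts as balanced as possible, and is at most (1 − 1/r) · n^2/2. For r = 7, n = 208: the density bound is (6/7) · 43264/2 = 129792/7 ≈ 18541.7143. The integer-valued extremum is e(T(208, 7)) = 18541, which is strictly less than the density bound 129792/7 since 7 ∤ 208 (the parts of T(208, 7) cannot all be equal).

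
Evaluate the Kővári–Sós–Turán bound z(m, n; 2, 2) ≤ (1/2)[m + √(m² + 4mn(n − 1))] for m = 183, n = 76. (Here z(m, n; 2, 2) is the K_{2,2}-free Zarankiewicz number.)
z(183, 76; 2, 2) ≤ (1/2)[183 + √(183² + 4·183·76·75)] = (1/2)[183 + √4205889] = 1116.9132

Kővári–Sós–Turán: let r_1, ..., r_183 be the row sums and z = Σ r_i the total number of 1s. Each pair of columns can share at most one row with both entries 1 (else a 2×2 all-ones block appears), so Σ_i C(r_i, 2) ≤ C(76, 2) = 2850. By convexity Σ_i C(r_i, 2) ≥ 183·C(z/183, 2) = z(z − 183)/(2·183), giving z² − 183z − 183·76·75 ≤ 0 and hence z ≤ (1/2)[183 + √(33489 + 4·1043100)] = (1/2)[183 + √4205889] ≈ (1/2)(183 + 2050.8264) = 1116.9132.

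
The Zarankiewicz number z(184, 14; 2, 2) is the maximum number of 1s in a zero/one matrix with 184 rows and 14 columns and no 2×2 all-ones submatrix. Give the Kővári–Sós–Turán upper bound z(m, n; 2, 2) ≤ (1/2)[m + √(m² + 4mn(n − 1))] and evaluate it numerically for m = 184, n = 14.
z(184, 14; 2, 2) ≤ (1/2)[184 + √(184² + 4·184·14·13)] = (1/2)[184 + √167808] = 296.8219

Kővári–Sós–Turán: let r_1, ..., r_184 be the row sums and z = Σ r_i the total number of 1s. Each pair of columns can share at most one row with both entries 1 (else a 2×2 all-ones block appears), so Σ_i C(r_i, 2) ≤ C(14, 2) = 91. By convexity Σ_i C(r_i, 2) ≥ 184·C(z/184, 2) = z(z − 184)/(2·184), giving z² − 184z − 184·14·13 ≤ 0 and hence z ≤ (1/2)[184 + √(33856 + 4·33488)] = (1/2)[184 + √167808] ≈ (1/2)(184 + 409.6437) = 296.8219.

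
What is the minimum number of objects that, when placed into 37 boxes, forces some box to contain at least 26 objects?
n = (26 − 1)·37 + 1 = 926

By the generalised pigeonhole principle, to guarantee some box contains ≥ r objects we need more than (r − 1) · k objects total. Threshold: n = (r − 1) · k + 1. With r = 26 and k = 37: n = 25 · 37 + 1 = 925 + 1 = 926. For n = 925 = 25 · 37, we can put exactly 25 objects in every box, avoiding 26 in any single one — so 926 is tight.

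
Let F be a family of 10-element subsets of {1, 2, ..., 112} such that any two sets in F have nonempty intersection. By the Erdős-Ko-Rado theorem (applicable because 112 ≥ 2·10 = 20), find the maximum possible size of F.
max |F| = C(111, 9) = 5053035978705

The Erdős-Ko-Rado theorem states: for n ≥ 2k, an intersecting family of k-subsets of an n-element set has size at most C(n − 1, k − 1), with equality for 'star' families {A ⊆ [n] : |A| = k, i ∈ A} (fix an element i). For n = 112, k = 10: C(111, 9) = 5053035978705.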